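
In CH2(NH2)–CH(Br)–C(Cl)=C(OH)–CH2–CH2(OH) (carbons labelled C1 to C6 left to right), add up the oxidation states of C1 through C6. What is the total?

-2

Tallying each carbon's bonds:
C1: 1C, 2H, 1N → 0 − 2 + 1 = -1
C2: 2C, 1H, 1Br → 0 − 1 + 1 = 0
C3: 3C, 1Cl → 0 + 1 = +1
C4: 3C, 1O → 0 + 1 = +1
C5: 2C, 2H → 0 − 2 = -2
C6: 1C, 2H, 1O → 0 − 2 + 1 = -1
Sum = -1 + 0 + 1 + 1 − 2 − 1 = -2.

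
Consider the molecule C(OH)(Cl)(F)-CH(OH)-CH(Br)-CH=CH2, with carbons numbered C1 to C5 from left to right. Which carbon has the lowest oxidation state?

Tallying each carbon's bonds:
C1: 1C, 1O, 1F, 1Cl → 0 + 1 + 1 + 1 = +3
C2: 2C, 1H, 1O → 0 − 1 + 1 = 0
C3: 2C, 1H, 1Br → 0 − 1 + 1 = 0
C4: 3C, 1H → 0 − 1 = -1
C5: 2C, 2H → 0 − 2 = -2
The most reduced carbon is C5 at -2.

C5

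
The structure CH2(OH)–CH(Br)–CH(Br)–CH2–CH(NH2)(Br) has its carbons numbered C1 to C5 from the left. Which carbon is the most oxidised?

C5

Each bond to a more electronegative atom (O, N, halogen) counts +1, each bond to a less electronegative atom (H, metal, B, Si) counts −1, and each C–C bond counts 0. Tallying each carbon:
C1: 1C, 2H, 1O → 0 − 2 + 1 = -1
C2: 2C, 1H, 1Br → 0 − 1 + 1 = 0
C3: 2C, 1H, 1Br → 0 − 1 + 1 = 0
C4: 2C, 2H → 0 − 2 = -2
C5: 1C, 1H, 1N, 1Br → 0 − 1 + 1 + 1 = +1
The most oxidised carbon is C5 at +1.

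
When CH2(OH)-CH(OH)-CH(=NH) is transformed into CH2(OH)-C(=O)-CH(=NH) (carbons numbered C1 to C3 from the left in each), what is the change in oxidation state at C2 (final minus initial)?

+2

Before: C2 has 2 bonds to C, 1 bond to H, 1 bond to O → oxidation state 0.
After: C2 has 2 bonds to C, 2 bonds to O → oxidation state +2.
Δ = +2 − (0) = +2, so this is an oxidation at C2.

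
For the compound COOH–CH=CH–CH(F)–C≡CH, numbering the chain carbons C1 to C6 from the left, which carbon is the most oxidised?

Bonds to more-electronegative neighbours contribute +1 each, bonds to H or metals contribute −1 each, and C–C bonds contribute 0. Tallying each carbon:
C1: 1C, 3O → 0 + 3 = +3
C2: 3C, 1H → 0 − 1 = -1
C3: 3C, 1H → 0 − 1 = -1
C4: 2C, 1H, 1F → 0 − 1 + 1 = 0
C5: 4C → 0 = 0
C6: 3C, 1H → 0 − 1 = -1
The most oxidised carbon is C1 at +3.

C1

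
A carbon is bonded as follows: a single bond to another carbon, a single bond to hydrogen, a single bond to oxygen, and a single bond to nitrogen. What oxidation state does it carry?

+1

The carbon has one bond to C (0), one bond to O (+1), one bond to N (+1), one bond to H (-1).
Oxidation state = 0 + 1 + 1 − 1 = +1.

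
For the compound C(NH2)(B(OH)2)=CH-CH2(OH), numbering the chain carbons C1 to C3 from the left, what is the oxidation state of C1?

0

Bonds to more-electronegative neighbours contribute +1 each, bonds to H or metals contribute −1 each, and C–C bonds contribute 0.
C1 has a double bond to C (2×0 = 0), one bond to N (+1), one bond to B (-1).
Oxidation state = 0 + 1 − 1 = 0.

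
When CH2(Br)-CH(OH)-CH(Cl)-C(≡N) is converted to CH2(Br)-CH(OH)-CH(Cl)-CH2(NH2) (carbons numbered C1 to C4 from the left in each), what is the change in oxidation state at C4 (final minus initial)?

-4

Before: C4 has 1 bond to C, 3 bonds to N → oxidation state +3.
After: C4 has 1 bond to C, 2 bonds to H, 1 bond to N → oxidation state -1.
Δ = -1 − (+3) = -4, so this is a reduction at C4.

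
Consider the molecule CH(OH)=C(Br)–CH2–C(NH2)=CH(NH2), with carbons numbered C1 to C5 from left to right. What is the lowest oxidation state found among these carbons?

Tallying each carbon's bonds:
C1: 2C, 1H, 1O → 0 − 1 + 1 = 0
C2: 3C, 1Br → 0 + 1 = +1
C3: 2C, 2H → 0 − 2 = -2
C4: 3C, 1N → 0 + 1 = +1
C5: 2C, 1H, 1N → 0 − 1 + 1 = 0
The lowest value is -2.

-2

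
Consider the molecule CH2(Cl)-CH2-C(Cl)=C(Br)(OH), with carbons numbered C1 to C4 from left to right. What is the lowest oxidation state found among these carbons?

Count +1 for every bond to an atom more electronegative than carbon and −1 for every bond to one less electronegative; C–C bonds are 0. Tallying each carbon:
C1: 1C, 2H, 1Cl → 0 − 2 + 1 = -1
C2: 2C, 2H → 0 − 2 = -2
C3: 3C, 1Cl → 0 + 1 = +1
C4: 2C, 1O, 1Br → 0 + 1 + 1 = +2
The lowest value is -2.

-2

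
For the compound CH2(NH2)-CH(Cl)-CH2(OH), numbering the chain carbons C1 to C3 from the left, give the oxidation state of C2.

C2 has one bond to C (0), one bond to C (0), one bond to H (-1), one bond to Cl (+1).
Oxidation state = 0 + 0 − 1 + 1 = 0.

0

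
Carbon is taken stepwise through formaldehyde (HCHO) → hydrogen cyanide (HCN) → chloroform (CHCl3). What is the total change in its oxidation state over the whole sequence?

Carbon oxidation states along the series — formaldehyde: 0, hydrogen cyanide: +2, chloroform: +2.
Net change = +2 − (0) = +2.

+2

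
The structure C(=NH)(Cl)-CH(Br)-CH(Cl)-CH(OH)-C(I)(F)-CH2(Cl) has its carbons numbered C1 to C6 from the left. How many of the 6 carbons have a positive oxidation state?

Tallying each carbon's bonds:
C1: 1C, 2N, 1Cl → 0 + 2 + 1 = +3
C2: 2C, 1H, 1Br → 0 − 1 + 1 = 0
C3: 2C, 1H, 1Cl → 0 − 1 + 1 = 0
C4: 2C, 1H, 1O → 0 − 1 + 1 = 0
C5: 2C, 1F, 1I → 0 + 1 + 1 = +2
C6: 1C, 2H, 1Cl → 0 − 2 + 1 = -1
2 carbons (C1, C5) meet the condition.

2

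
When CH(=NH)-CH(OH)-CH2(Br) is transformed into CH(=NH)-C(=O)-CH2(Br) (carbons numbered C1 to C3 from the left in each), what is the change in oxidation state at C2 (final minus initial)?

+2

Before: C2 has 2 bonds to C, 1 bond to H, 1 bond to O → oxidation state 0.
After: C2 has 2 bonds to C, 2 bonds to O → oxidation state +2.
Δ = +2 − (0) = +2, so this is an oxidation at C2.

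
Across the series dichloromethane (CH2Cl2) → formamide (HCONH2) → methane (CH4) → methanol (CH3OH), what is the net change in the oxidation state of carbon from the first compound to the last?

-2

Carbon oxidation states along the series — dichloromethane: 0, formamide: +2, methane: -4, methanol: -2.
Net change = -2 − (0) = -2.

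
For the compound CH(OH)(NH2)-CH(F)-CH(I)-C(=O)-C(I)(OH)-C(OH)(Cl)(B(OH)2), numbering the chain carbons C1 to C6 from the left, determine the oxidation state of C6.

+1

C6 has one bond to C (0), one bond to O (+1), one bond to Cl (+1), one bond to B (-1).
Oxidation state = 0 + 1 + 1 − 1 = +1.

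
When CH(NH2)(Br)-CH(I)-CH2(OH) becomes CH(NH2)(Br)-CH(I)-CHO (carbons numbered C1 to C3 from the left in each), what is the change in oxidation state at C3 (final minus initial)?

+2

Before: C3 has 1 bond to C, 2 bonds to H, 1 bond to O → oxidation state -1.
After: C3 has 1 bond to C, 1 bond to H, 2 bonds to O → oxidation state +1.
Δ = +1 − (-1) = +2, so this is an oxidation at C3.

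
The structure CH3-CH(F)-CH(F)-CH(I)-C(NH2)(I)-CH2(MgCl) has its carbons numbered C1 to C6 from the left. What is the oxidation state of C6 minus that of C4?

C6: 1C, 2H, 1Mg → 0 − 2 − 1 = -3
C4: 2C, 1H, 1I → 0 − 1 + 1 = 0
Difference: -3 − (0) = -3.

-3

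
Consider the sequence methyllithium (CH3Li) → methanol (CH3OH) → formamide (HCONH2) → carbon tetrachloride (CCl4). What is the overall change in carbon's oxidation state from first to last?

+8

Carbon oxidation states along the series — methyllithium: -4, methanol: -2, formamide: +2, carbon tetrachloride: +4.
Net change = +4 − (-4) = +8.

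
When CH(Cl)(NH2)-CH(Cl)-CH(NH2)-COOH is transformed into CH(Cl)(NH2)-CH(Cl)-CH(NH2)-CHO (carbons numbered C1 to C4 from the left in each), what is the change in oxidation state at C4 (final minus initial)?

Before: C4 has 1 bond to C, 3 bonds to O → oxidation state +3.
After: C4 has 1 bond to C, 1 bond to H, 2 bonds to O → oxidation state +1.
Δ = +1 − (+3) = -2, so this is a reduction at C4.

-2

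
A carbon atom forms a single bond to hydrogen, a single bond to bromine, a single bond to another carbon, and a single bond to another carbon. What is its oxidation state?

0

The carbon has one bond to C (0), one bond to C (0), one bond to H (-1), one bond to Br (+1).
Oxidation state = 0 + 0 − 1 + 1 = 0.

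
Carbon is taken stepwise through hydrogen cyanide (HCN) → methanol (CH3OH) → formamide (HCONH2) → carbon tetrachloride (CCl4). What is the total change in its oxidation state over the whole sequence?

Carbon oxidation states along the series — hydrogen cyanide: +2, methanol: -2, formamide: +2, carbon tetrachloride: +4.
Net change = +4 − (+2) = +2.

+2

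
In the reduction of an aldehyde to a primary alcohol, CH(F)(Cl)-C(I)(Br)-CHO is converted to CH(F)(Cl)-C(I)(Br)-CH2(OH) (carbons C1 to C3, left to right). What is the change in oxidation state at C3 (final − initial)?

-2

Before: C3 has 1 bond to C, 1 bond to H, 2 bonds to O → oxidation state +1.
After: C3 has 1 bond to C, 2 bonds to H, 1 bond to O → oxidation state -1.
Δ = -1 − (+1) = -2, so this is a reduction at C3.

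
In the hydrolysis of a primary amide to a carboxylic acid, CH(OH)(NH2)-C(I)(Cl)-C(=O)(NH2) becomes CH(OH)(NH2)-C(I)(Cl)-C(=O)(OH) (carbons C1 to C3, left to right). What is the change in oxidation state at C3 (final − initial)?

0

Before: C3 has 1 bond to C, 2 bonds to O, 1 bond to N → oxidation state +3.
After: C3 has 1 bond to C, 3 bonds to O → oxidation state +3.
Δ = +3 − (+3) = 0, so no net redox change at C3.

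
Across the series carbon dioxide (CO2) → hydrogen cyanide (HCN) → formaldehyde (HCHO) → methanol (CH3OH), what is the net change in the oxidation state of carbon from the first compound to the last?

Carbon oxidation states along the series — carbon dioxide: +4, hydrogen cyanide: +2, formaldehyde: 0, methanol: -2.
Net change = -2 − (+4) = -6.

-6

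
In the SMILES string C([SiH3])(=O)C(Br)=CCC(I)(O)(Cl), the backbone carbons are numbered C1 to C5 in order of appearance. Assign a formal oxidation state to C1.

Count +1 for every bond to an atom more electronegative than carbon and −1 for every bond to one less electronegative; C–C bonds are 0.
C1 has one bond to C (0), one bond to Si (-1), a double bond to O (2×+1 = +2).
Oxidation state = 0 − 1 + 2 = +1.

+1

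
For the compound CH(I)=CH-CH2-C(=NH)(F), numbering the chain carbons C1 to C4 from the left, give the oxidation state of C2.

C2 has a double bond to C (2×0 = 0), one bond to C (0), one bond to H (-1).
Oxidation state = 0 + 0 − 1 = -1.

-1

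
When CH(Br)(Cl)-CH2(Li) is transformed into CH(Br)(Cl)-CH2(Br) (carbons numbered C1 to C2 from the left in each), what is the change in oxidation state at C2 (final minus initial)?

+2

Before: C2 has 1 bond to C, 2 bonds to H, 1 bond to Li → oxidation state -3.
After: C2 has 1 bond to C, 2 bonds to H, 1 bond to Br → oxidation state -1.
Δ = -1 − (-3) = +2, so this is an oxidation at C2.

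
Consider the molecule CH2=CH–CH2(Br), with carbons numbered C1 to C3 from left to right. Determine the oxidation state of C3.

-1

C3 has one bond to C (0), one bond to Br (+1), one bond to H (-1), one bond to H (-1).
Oxidation state = 0 + 1 − 1 − 1 = -1.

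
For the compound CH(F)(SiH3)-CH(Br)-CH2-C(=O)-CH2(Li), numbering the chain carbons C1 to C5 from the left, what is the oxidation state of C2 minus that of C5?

+3

C2: 2C, 1H, 1Br → 0 − 1 + 1 = 0
C5: 1C, 2H, 1Li → 0 − 2 − 1 = -3
Difference: 0 − (-3) = +3.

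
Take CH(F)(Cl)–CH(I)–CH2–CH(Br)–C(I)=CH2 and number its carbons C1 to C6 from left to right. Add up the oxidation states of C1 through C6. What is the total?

-2

Each bond to a more electronegative atom (O, N, halogen) counts +1, each bond to a less electronegative atom (H, metal, B, Si) counts −1, and each C–C bond counts 0. Tallying each carbon:
C1: 1C, 1H, 1F, 1Cl → 0 − 1 + 1 + 1 = +1
C2: 2C, 1H, 1I → 0 − 1 + 1 = 0
C3: 2C, 2H → 0 − 2 = -2
C4: 2C, 1H, 1Br → 0 − 1 + 1 = 0
C5: 3C, 1I → 0 + 1 = +1
C6: 2C, 2H → 0 − 2 = -2
Sum = +1 + 0 − 2 + 0 + 1 − 2 = -2.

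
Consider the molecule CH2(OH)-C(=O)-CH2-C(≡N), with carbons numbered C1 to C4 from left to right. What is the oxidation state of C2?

+2

Bonds to more-electronegative neighbours contribute +1 each, bonds to H or metals contribute −1 each, and C–C bonds contribute 0.
C2 has one bond to C (0), one bond to C (0), a double bond to O (2×+1 = +2).
Oxidation state = 0 + 0 + 2 = +2.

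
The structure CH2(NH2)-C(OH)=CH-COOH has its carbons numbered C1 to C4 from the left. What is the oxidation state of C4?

+3

C4 has one bond to C (0), a double bond to O (2×+1 = +2), one bond to O (+1).
Oxidation state = 0 + 2 + 1 = +3.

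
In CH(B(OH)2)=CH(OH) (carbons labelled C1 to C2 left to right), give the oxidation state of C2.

0

C2 has a double bond to C (2×0 = 0), one bond to O (+1), one bond to H (-1).
Oxidation state = 0 + 1 − 1 = 0.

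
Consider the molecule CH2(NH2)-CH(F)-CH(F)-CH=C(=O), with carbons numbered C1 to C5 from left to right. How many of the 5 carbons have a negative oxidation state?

Tallying each carbon's bonds:
C1: 1C, 2H, 1N → 0 − 2 + 1 = -1
C2: 2C, 1H, 1F → 0 − 1 + 1 = 0
C3: 2C, 1H, 1F → 0 − 1 + 1 = 0
C4: 3C, 1H → 0 − 1 = -1
C5: 2C, 2O → 0 + 2 = +2
2 carbons (C1, C4) meet the condition.

2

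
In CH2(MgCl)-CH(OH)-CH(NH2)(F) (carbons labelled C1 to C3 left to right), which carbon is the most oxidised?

C3

Tallying each carbon's bonds:
C1: 1C, 2H, 1Mg → 0 − 2 − 1 = -3
C2: 2C, 1H, 1O → 0 − 1 + 1 = 0
C3: 1C, 1H, 1N, 1F → 0 − 1 + 1 + 1 = +1
The most oxidised carbon is C3 at +1.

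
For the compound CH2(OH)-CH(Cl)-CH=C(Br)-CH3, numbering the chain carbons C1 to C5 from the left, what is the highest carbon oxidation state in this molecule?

Tallying each carbon's bonds:
C1: 1C, 2H, 1O → 0 − 2 + 1 = -1
C2: 2C, 1H, 1Cl → 0 − 1 + 1 = 0
C3: 3C, 1H → 0 − 1 = -1
C4: 3C, 1Br → 0 + 1 = +1
C5: 1C, 3H → 0 − 3 = -3
The highest value is +1.

+1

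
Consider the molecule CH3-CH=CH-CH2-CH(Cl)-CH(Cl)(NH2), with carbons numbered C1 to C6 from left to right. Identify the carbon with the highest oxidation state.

Assign +1 per bond to O/N/halogen, −1 per bond to H or an electropositive element, and 0 per bond to carbon. Tallying each carbon:
C1: 1C, 3H → 0 − 3 = -3
C2: 3C, 1H → 0 − 1 = -1
C3: 3C, 1H → 0 − 1 = -1
C4: 2C, 2H → 0 − 2 = -2
C5: 2C, 1H, 1Cl → 0 − 1 + 1 = 0
C6: 1C, 1H, 1N, 1Cl → 0 − 1 + 1 + 1 = +1
The most oxidised carbon is C6 at +1.

C6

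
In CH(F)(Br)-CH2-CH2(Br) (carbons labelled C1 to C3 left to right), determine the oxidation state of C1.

Bonds to more-electronegative neighbours contribute +1 each, bonds to H or metals contribute −1 each, and C–C bonds contribute 0.
C1 has one bond to C (0), one bond to F (+1), one bond to H (-1), one bond to Br (+1).
Oxidation state = 0 + 1 − 1 + 1 = +1.

+1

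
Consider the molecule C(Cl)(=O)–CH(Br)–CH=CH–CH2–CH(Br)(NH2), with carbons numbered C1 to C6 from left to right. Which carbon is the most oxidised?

C1

Each bond to a more electronegative atom (O, N, halogen) counts +1, each bond to a less electronegative atom (H, metal, B, Si) counts −1, and each C–C bond counts 0. Tallying each carbon:
C1: 1C, 2O, 1Cl → 0 + 2 + 1 = +3
C2: 2C, 1H, 1Br → 0 − 1 + 1 = 0
C3: 3C, 1H → 0 − 1 = -1
C4: 3C, 1H → 0 − 1 = -1
C5: 2C, 2H → 0 − 2 = -2
C6: 1C, 1H, 1N, 1Br → 0 − 1 + 1 + 1 = +1
The most oxidised carbon is C1 at +3.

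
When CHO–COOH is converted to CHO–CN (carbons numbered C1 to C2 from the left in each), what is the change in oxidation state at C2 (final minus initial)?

Before: C2 has 1 bond to C, 3 bonds to O → oxidation state +3.
After: C2 has 1 bond to C, 3 bonds to N → oxidation state +3.
Δ = +3 − (+3) = 0, so no net redox change at C2.

0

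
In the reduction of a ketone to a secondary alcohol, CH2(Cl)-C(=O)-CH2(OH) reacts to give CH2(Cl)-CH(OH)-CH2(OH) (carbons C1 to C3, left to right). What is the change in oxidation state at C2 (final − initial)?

-2

Before: C2 has 2 bonds to C, 2 bonds to O → oxidation state +2.
After: C2 has 2 bonds to C, 1 bond to H, 1 bond to O → oxidation state 0.
Δ = 0 − (+2) = -2, so this is a reduction at C2.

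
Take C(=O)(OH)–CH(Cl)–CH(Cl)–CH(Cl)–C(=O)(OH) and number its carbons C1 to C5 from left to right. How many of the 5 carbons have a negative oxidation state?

0

Bonds to more-electronegative neighbours contribute +1 each, bonds to H or metals contribute −1 each, and C–C bonds contribute 0. Tallying each carbon:
C1: 1C, 3O → 0 + 3 = +3
C2: 2C, 1H, 1Cl → 0 − 1 + 1 = 0
C3: 2C, 1H, 1Cl → 0 − 1 + 1 = 0
C4: 2C, 1H, 1Cl → 0 − 1 + 1 = 0
C5: 1C, 3O → 0 + 3 = +3
0 carbons meet the condition.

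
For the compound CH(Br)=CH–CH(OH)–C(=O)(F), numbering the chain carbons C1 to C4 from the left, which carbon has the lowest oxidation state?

Bonds to more-electronegative neighbours contribute +1 each, bonds to H or metals contribute −1 each, and C–C bonds contribute 0. Tallying each carbon:
C1: 2C, 1H, 1Br → 0 − 1 + 1 = 0
C2: 3C, 1H → 0 − 1 = -1
C3: 2C, 1H, 1O → 0 − 1 + 1 = 0
C4: 1C, 2O, 1F → 0 + 2 + 1 = +3
The most reduced carbon is C2 at -1.

C2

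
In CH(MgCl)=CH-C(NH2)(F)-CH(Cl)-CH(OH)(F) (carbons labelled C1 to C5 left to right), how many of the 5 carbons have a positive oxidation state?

2

Tallying each carbon's bonds:
C1: 2C, 1H, 1Mg → 0 − 1 − 1 = -2
C2: 3C, 1H → 0 − 1 = -1
C3: 2C, 1N, 1F → 0 + 1 + 1 = +2
C4: 2C, 1H, 1Cl → 0 − 1 + 1 = 0
C5: 1C, 1H, 1O, 1F → 0 − 1 + 1 + 1 = +1
2 carbons (C3, C5) meet the condition.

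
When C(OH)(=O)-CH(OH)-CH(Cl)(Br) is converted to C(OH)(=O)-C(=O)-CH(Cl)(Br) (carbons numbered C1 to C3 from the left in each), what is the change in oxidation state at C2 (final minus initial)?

+2

Before: C2 has 2 bonds to C, 1 bond to H, 1 bond to O → oxidation state 0.
After: C2 has 2 bonds to C, 2 bonds to O → oxidation state +2.
Δ = +2 − (0) = +2, so this is an oxidation at C2.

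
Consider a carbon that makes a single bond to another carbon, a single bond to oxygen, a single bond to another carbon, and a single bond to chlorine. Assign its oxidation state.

+2

The carbon has one bond to C (0), one bond to C (0), one bond to Cl (+1), one bond to O (+1).
Oxidation state = 0 + 0 + 1 + 1 = +2.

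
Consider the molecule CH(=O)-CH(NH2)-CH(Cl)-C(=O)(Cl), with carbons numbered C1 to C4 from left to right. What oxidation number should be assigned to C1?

Each bond to a more electronegative atom (O, N, halogen) counts +1, each bond to a less electronegative atom (H, metal, B, Si) counts −1, and each C–C bond counts 0.
C1 has one bond to C (0), one bond to H (-1), a double bond to O (2×+1 = +2).
Oxidation state = 0 − 1 + 2 = +1.

+1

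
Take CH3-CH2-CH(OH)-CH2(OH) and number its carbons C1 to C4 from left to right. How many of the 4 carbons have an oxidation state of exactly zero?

1

Tallying each carbon's bonds:
C1: 1C, 3H → 0 − 3 = -3
C2: 2C, 2H → 0 − 2 = -2
C3: 2C, 1H, 1O → 0 − 1 + 1 = 0
C4: 1C, 2H, 1O → 0 − 2 + 1 = -1
1 carbon (C3) meets the condition.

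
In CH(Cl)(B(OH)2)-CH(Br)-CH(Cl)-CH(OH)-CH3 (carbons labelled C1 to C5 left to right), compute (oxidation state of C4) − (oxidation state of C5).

C4: 2C, 1H, 1O → 0 − 1 + 1 = 0
C5: 1C, 3H → 0 − 3 = -3
Difference: 0 − (-3) = +3.

+3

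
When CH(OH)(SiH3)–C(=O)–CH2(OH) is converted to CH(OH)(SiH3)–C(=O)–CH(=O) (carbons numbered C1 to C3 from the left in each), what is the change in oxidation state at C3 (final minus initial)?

+2

Before: C3 has 1 bond to C, 2 bonds to H, 1 bond to O → oxidation state -1.
After: C3 has 1 bond to C, 1 bond to H, 2 bonds to O → oxidation state +1.
Δ = +1 − (-1) = +2, so this is an oxidation at C3.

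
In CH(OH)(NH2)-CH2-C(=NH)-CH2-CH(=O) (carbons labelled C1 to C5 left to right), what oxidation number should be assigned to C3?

Count +1 for every bond to an atom more electronegative than carbon and −1 for every bond to one less electronegative; C–C bonds are 0.
C3 has one bond to C (0), one bond to C (0), a double bond to N (2×+1 = +2).
Oxidation state = 0 + 0 + 2 = +2.

+2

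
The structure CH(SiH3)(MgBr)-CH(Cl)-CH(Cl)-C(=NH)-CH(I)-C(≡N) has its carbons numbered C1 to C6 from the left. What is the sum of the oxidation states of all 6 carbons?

+2

Assign +1 per bond to O/N/halogen, −1 per bond to H or an electropositive element, and 0 per bond to carbon. Tallying each carbon:
C1: 1C, 1H, 1Mg, 1Si → 0 − 1 − 1 − 1 = -3
C2: 2C, 1H, 1Cl → 0 − 1 + 1 = 0
C3: 2C, 1H, 1Cl → 0 − 1 + 1 = 0
C4: 2C, 2N → 0 + 2 = +2
C5: 2C, 1H, 1I → 0 − 1 + 1 = 0
C6: 1C, 3N → 0 + 3 = +3
Sum = -3 + 0 + 0 + 2 + 0 + 3 = +2.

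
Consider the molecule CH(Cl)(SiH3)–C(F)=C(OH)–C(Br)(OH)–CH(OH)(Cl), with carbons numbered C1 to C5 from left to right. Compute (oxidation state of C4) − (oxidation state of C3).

+1

C4: 2C, 1O, 1Br → 0 + 1 + 1 = +2
C3: 3C, 1O → 0 + 1 = +1
Difference: +2 − (+1) = +1.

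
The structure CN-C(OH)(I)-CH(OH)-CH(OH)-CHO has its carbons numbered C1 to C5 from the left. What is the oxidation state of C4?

0

Each bond to a more electronegative atom (O, N, halogen) counts +1, each bond to a less electronegative atom (H, metal, B, Si) counts −1, and each C–C bond counts 0.
C4 has one bond to C (0), one bond to C (0), one bond to H (-1), one bond to O (+1).
Oxidation state = 0 + 0 − 1 + 1 = 0.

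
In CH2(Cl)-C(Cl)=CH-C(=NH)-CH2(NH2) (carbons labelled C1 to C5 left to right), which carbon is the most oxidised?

C4

Assign +1 per bond to O/N/halogen, −1 per bond to H or an electropositive element, and 0 per bond to carbon. Tallying each carbon:
C1: 1C, 2H, 1Cl → 0 − 2 + 1 = -1
C2: 3C, 1Cl → 0 + 1 = +1
C3: 3C, 1H → 0 − 1 = -1
C4: 2C, 2N → 0 + 2 = +2
C5: 1C, 2H, 1N → 0 − 2 + 1 = -1
The most oxidised carbon is C4 at +2.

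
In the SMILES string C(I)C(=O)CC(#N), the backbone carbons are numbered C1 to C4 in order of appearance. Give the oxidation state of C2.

+2

Assign +1 per bond to O/N/halogen, −1 per bond to H or an electropositive element, and 0 per bond to carbon.
C2 has one bond to C (0), one bond to C (0), a double bond to O (2×+1 = +2).
Oxidation state = 0 + 0 + 2 = +2.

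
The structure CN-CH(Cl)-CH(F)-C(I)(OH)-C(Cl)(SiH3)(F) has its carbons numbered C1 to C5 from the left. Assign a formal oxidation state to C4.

+2

C4 has one bond to C (0), one bond to C (0), one bond to I (+1), one bond to O (+1).
Oxidation state = 0 + 0 + 1 + 1 = +2.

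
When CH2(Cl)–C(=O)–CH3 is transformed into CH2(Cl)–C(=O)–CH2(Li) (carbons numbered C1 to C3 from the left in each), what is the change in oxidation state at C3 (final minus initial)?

Before: C3 has 1 bond to C, 3 bonds to H → oxidation state -3.
After: C3 has 1 bond to C, 2 bonds to H, 1 bond to Li → oxidation state -3.
Δ = -3 − (-3) = 0, so no net redox change at C3.

0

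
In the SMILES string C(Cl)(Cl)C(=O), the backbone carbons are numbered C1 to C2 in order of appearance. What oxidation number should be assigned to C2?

+1

Assign +1 per bond to O/N/halogen, −1 per bond to H or an electropositive element, and 0 per bond to carbon.
C2 has one bond to C (0), a double bond to O (2×+1 = +2), one bond to H (-1).
Oxidation state = 0 + 2 − 1 = +1.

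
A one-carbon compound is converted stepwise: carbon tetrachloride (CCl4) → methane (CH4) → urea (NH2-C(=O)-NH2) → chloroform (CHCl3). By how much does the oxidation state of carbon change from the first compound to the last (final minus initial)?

Carbon oxidation states along the series — carbon tetrachloride: +4, methane: -4, urea: +4, chloroform: +2.
Net change = +2 − (+4) = -2.

-2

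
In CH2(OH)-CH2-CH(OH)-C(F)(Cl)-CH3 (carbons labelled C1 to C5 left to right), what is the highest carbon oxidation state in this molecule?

Tallying each carbon's bonds:
C1: 1C, 2H, 1O → 0 − 2 + 1 = -1
C2: 2C, 2H → 0 − 2 = -2
C3: 2C, 1H, 1O → 0 − 1 + 1 = 0
C4: 2C, 1F, 1Cl → 0 + 1 + 1 = +2
C5: 1C, 3H → 0 − 3 = -3
The highest value is +2.

+2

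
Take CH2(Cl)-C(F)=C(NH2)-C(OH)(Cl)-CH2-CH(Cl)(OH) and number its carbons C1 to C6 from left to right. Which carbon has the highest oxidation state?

C4

Tallying each carbon's bonds:
C1: 1C, 2H, 1Cl → 0 − 2 + 1 = -1
C2: 3C, 1F → 0 + 1 = +1
C3: 3C, 1N → 0 + 1 = +1
C4: 2C, 1O, 1Cl → 0 + 1 + 1 = +2
C5: 2C, 2H → 0 − 2 = -2
C6: 1C, 1H, 1O, 1Cl → 0 − 1 + 1 + 1 = +1
The most oxidised carbon is C4 at +2.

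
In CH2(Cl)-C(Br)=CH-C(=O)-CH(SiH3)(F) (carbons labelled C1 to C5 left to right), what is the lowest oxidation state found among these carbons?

-1

Count +1 for every bond to an atom more electronegative than carbon and −1 for every bond to one less electronegative; C–C bonds are 0. Tallying each carbon:
C1: 1C, 2H, 1Cl → 0 − 2 + 1 = -1
C2: 3C, 1Br → 0 + 1 = +1
C3: 3C, 1H → 0 − 1 = -1
C4: 2C, 2O → 0 + 2 = +2
C5: 1C, 1H, 1F, 1Si → 0 − 1 + 1 − 1 = -1
The lowest value is -1.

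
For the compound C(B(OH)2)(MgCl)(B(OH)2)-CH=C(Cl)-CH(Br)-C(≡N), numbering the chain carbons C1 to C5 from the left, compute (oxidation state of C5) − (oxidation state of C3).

C5: 1C, 3N → 0 + 3 = +3
C3: 3C, 1Cl → 0 + 1 = +1
Difference: +3 − (+1) = +2.

+2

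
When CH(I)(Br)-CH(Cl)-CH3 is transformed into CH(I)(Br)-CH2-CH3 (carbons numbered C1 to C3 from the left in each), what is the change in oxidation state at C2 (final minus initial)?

-2

Before: C2 has 2 bonds to C, 1 bond to H, 1 bond to Cl → oxidation state 0.
After: C2 has 2 bonds to C, 2 bonds to H → oxidation state -2.
Δ = -2 − (0) = -2, so this is a reduction at C2.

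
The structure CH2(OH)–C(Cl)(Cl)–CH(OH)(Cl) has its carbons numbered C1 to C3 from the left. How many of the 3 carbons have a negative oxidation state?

Assign +1 per bond to O/N/halogen, −1 per bond to H or an electropositive element, and 0 per bond to carbon. Tallying each carbon:
C1: 1C, 2H, 1O → 0 − 2 + 1 = -1
C2: 2C, 2Cl → 0 + 2 = +2
C3: 1C, 1H, 1O, 1Cl → 0 − 1 + 1 + 1 = +1
1 carbon (C1) meets the condition.

1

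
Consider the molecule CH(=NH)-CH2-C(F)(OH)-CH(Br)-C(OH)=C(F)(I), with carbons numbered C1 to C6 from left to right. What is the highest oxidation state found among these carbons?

+2

Each bond to a more electronegative atom (O, N, halogen) counts +1, each bond to a less electronegative atom (H, metal, B, Si) counts −1, and each C–C bond counts 0. Tallying each carbon:
C1: 1C, 1H, 2N → 0 − 1 + 2 = +1
C2: 2C, 2H → 0 − 2 = -2
C3: 2C, 1O, 1F → 0 + 1 + 1 = +2
C4: 2C, 1H, 1Br → 0 − 1 + 1 = 0
C5: 3C, 1O → 0 + 1 = +1
C6: 2C, 1F, 1I → 0 + 1 + 1 = +2
The highest value is +2.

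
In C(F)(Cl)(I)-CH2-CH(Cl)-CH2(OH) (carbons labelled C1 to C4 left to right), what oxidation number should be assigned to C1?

C1 has one bond to C (0), one bond to F (+1), one bond to Cl (+1), one bond to I (+1).
Oxidation state = 0 + 1 + 1 + 1 = +3.

+3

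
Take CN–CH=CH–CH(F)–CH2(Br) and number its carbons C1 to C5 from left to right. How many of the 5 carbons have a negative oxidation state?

3

Each bond to a more electronegative atom (O, N, halogen) counts +1, each bond to a less electronegative atom (H, metal, B, Si) counts −1, and each C–C bond counts 0. Tallying each carbon:
C1: 1C, 3N → 0 + 3 = +3
C2: 3C, 1H → 0 − 1 = -1
C3: 3C, 1H → 0 − 1 = -1
C4: 2C, 1H, 1F → 0 − 1 + 1 = 0
C5: 1C, 2H, 1Br → 0 − 2 + 1 = -1
3 carbons (C2, C3, C5) meet the condition.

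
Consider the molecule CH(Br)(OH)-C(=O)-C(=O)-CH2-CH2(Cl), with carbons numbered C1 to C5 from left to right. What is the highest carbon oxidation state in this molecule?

Each bond to a more electronegative atom (O, N, halogen) counts +1, each bond to a less electronegative atom (H, metal, B, Si) counts −1, and each C–C bond counts 0. Tallying each carbon:
C1: 1C, 1H, 1O, 1Br → 0 − 1 + 1 + 1 = +1
C2: 2C, 2O → 0 + 2 = +2
C3: 2C, 2O → 0 + 2 = +2
C4: 2C, 2H → 0 − 2 = -2
C5: 1C, 2H, 1Cl → 0 − 2 + 1 = -1
The highest value is +2.

+2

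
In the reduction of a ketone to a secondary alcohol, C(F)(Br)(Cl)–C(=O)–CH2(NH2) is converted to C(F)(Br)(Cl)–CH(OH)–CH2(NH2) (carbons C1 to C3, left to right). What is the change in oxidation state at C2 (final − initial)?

Before: C2 has 2 bonds to C, 2 bonds to O → oxidation state +2.
After: C2 has 2 bonds to C, 1 bond to H, 1 bond to O → oxidation state 0.
Δ = 0 − (+2) = -2, so this is a reduction at C2.

-2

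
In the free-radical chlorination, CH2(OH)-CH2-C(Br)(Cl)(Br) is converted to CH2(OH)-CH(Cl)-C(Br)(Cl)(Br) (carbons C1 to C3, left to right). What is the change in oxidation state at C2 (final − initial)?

Before: C2 has 2 bonds to C, 2 bonds to H → oxidation state -2.
After: C2 has 2 bonds to C, 1 bond to H, 1 bond to Cl → oxidation state 0.
Δ = 0 − (-2) = +2, so this is an oxidation at C2.

+2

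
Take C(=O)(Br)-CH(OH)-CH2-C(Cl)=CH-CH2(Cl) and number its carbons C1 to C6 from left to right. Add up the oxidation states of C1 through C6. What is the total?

Tallying each carbon's bonds:
C1: 1C, 2O, 1Br → 0 + 2 + 1 = +3
C2: 2C, 1H, 1O → 0 − 1 + 1 = 0
C3: 2C, 2H → 0 − 2 = -2
C4: 3C, 1Cl → 0 + 1 = +1
C5: 3C, 1H → 0 − 1 = -1
C6: 1C, 2H, 1Cl → 0 − 2 + 1 = -1
Sum = +3 + 0 − 2 + 1 − 1 − 1 = 0.

0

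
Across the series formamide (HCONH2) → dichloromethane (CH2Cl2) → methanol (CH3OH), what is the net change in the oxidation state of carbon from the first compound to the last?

Carbon oxidation states along the series — formamide: +2, dichloromethane: 0, methanol: -2.
Net change = -2 − (+2) = -4.

-4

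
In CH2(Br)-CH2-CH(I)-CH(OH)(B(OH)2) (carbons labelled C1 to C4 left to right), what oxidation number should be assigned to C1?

-1

C1 has one bond to C (0), one bond to H (-1), one bond to H (-1), one bond to Br (+1).
Oxidation state = 0 − 1 − 1 + 1 = -1.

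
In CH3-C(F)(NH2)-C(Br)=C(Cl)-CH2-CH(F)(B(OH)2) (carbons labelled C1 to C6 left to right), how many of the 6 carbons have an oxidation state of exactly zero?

0

Assign +1 per bond to O/N/halogen, −1 per bond to H or an electropositive element, and 0 per bond to carbon. Tallying each carbon:
C1: 1C, 3H → 0 − 3 = -3
C2: 2C, 1N, 1F → 0 + 1 + 1 = +2
C3: 3C, 1Br → 0 + 1 = +1
C4: 3C, 1Cl → 0 + 1 = +1
C5: 2C, 2H → 0 − 2 = -2
C6: 1C, 1H, 1F, 1B → 0 − 1 + 1 − 1 = -1
0 carbons meet the condition.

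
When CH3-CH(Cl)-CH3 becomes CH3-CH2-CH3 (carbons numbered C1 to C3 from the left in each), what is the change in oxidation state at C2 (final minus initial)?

Before: C2 has 2 bonds to C, 1 bond to H, 1 bond to Cl → oxidation state 0.
After: C2 has 2 bonds to C, 2 bonds to H → oxidation state -2.
Δ = -2 − (0) = -2, so this is a reduction at C2.

-2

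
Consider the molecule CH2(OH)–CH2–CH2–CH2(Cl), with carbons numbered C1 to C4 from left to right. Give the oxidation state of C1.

Assign +1 per bond to O/N/halogen, −1 per bond to H or an electropositive element, and 0 per bond to carbon.
C1 has one bond to C (0), one bond to O (+1), one bond to H (-1), one bond to H (-1).
Oxidation state = 0 + 1 − 1 − 1 = -1.

-1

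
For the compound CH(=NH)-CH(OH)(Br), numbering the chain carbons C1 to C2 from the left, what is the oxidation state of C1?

+1

C1 has one bond to C (0), one bond to H (-1), a double bond to N (2×+1 = +2).
Oxidation state = 0 − 1 + 2 = +1.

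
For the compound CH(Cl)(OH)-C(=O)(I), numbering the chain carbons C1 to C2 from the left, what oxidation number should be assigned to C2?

+3

Assign +1 per bond to O/N/halogen, −1 per bond to H or an electropositive element, and 0 per bond to carbon.
C2 has one bond to C (0), a double bond to O (2×+1 = +2), one bond to I (+1).
Oxidation state = 0 + 2 + 1 = +3.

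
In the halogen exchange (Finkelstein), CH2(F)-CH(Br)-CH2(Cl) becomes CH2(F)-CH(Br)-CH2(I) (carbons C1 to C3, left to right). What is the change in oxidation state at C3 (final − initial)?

0

Before: C3 has 1 bond to C, 2 bonds to H, 1 bond to Cl → oxidation state -1.
After: C3 has 1 bond to C, 2 bonds to H, 1 bond to I → oxidation state -1.
Δ = -1 − (-1) = 0, so no net redox change at C3.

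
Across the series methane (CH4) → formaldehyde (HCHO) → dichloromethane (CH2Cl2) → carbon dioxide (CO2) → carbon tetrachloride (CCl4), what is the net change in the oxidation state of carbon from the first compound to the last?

+8

Carbon oxidation states along the series — methane: -4, formaldehyde: 0, dichloromethane: 0, carbon dioxide: +4, carbon tetrachloride: +4.
Net change = +4 − (-4) = +8.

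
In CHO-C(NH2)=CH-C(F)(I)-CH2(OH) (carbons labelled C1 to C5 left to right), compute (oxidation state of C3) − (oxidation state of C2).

-2

C3: 3C, 1H → 0 − 1 = -1
C2: 3C, 1N → 0 + 1 = +1
Difference: -1 − (+1) = -2.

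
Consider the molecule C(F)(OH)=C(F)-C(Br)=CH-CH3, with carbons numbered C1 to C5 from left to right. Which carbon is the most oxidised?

C1

Tallying each carbon's bonds:
C1: 2C, 1O, 1F → 0 + 1 + 1 = +2
C2: 3C, 1F → 0 + 1 = +1
C3: 3C, 1Br → 0 + 1 = +1
C4: 3C, 1H → 0 − 1 = -1
C5: 1C, 3H → 0 − 3 = -3
The most oxidised carbon is C1 at +2.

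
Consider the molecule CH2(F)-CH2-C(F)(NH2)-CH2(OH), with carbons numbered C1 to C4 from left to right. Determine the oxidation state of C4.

Assign +1 per bond to O/N/halogen, −1 per bond to H or an electropositive element, and 0 per bond to carbon.
C4 has one bond to C (0), one bond to H (-1), one bond to O (+1), one bond to H (-1).
Oxidation state = 0 − 1 + 1 − 1 = -1.

-1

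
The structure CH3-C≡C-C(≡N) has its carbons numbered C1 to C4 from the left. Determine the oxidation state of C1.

C1 has one bond to C (0), one bond to H (-1), one bond to H (-1), one bond to H (-1).
Oxidation state = 0 − 1 − 1 − 1 = -3.

-3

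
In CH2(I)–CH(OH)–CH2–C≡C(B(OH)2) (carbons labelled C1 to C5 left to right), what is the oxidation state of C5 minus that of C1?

C5: 3C, 1B → 0 − 1 = -1
C1: 1C, 2H, 1I → 0 − 2 + 1 = -1
Difference: -1 − (-1) = 0.

0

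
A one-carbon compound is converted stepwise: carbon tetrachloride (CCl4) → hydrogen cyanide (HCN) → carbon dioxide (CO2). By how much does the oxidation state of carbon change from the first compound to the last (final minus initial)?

Carbon oxidation states along the series — carbon tetrachloride: +4, hydrogen cyanide: +2, carbon dioxide: +4.
Net change = +4 − (+4) = 0.

0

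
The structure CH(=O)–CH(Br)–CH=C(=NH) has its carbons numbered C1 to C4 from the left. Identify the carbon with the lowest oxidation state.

C3

Tallying each carbon's bonds:
C1: 1C, 1H, 2O → 0 − 1 + 2 = +1
C2: 2C, 1H, 1Br → 0 − 1 + 1 = 0
C3: 3C, 1H → 0 − 1 = -1
C4: 2C, 2N → 0 + 2 = +2
The most reduced carbon is C3 at -1.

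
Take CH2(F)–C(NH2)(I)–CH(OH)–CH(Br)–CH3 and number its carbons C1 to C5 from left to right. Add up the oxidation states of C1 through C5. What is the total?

-2

Tallying each carbon's bonds:
C1: 1C, 2H, 1F → 0 − 2 + 1 = -1
C2: 2C, 1N, 1I → 0 + 1 + 1 = +2
C3: 2C, 1H, 1O → 0 − 1 + 1 = 0
C4: 2C, 1H, 1Br → 0 − 1 + 1 = 0
C5: 1C, 3H → 0 − 3 = -3
Sum = -1 + 2 + 0 + 0 − 3 = -2.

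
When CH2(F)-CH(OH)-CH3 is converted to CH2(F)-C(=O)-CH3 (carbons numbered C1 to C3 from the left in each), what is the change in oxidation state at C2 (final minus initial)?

Before: C2 has 2 bonds to C, 1 bond to H, 1 bond to O → oxidation state 0.
After: C2 has 2 bonds to C, 2 bonds to O → oxidation state +2.
Δ = +2 − (0) = +2, so this is an oxidation at C2.

+2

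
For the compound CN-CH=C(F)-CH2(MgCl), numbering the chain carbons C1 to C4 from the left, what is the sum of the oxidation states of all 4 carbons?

0

Tallying each carbon's bonds:
C1: 1C, 3N → 0 + 3 = +3
C2: 3C, 1H → 0 − 1 = -1
C3: 3C, 1F → 0 + 1 = +1
C4: 1C, 2H, 1Mg → 0 − 2 − 1 = -3
Sum = +3 − 1 + 1 − 3 = 0.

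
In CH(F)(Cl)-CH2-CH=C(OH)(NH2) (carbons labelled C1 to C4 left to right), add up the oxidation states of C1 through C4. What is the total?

Assign +1 per bond to O/N/halogen, −1 per bond to H or an electropositive element, and 0 per bond to carbon. Tallying each carbon:
C1: 1C, 1H, 1F, 1Cl → 0 − 1 + 1 + 1 = +1
C2: 2C, 2H → 0 − 2 = -2
C3: 3C, 1H → 0 − 1 = -1
C4: 2C, 1O, 1N → 0 + 1 + 1 = +2
Sum = +1 − 2 − 1 + 2 = 0.

0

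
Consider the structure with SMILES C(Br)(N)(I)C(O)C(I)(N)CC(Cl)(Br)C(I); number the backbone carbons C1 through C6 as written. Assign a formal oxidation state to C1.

Each bond to a more electronegative atom (O, N, halogen) counts +1, each bond to a less electronegative atom (H, metal, B, Si) counts −1, and each C–C bond counts 0.
C1 has one bond to C (0), one bond to Br (+1), one bond to N (+1), one bond to I (+1).
Oxidation state = 0 + 1 + 1 + 1 = +3.

+3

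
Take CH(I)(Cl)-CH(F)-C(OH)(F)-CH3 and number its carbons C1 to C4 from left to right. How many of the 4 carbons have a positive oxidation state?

Tallying each carbon's bonds:
C1: 1C, 1H, 1Cl, 1I → 0 − 1 + 1 + 1 = +1
C2: 2C, 1H, 1F → 0 − 1 + 1 = 0
C3: 2C, 1O, 1F → 0 + 1 + 1 = +2
C4: 1C, 3H → 0 − 3 = -3
2 carbons (C1, C3) meet the condition.

2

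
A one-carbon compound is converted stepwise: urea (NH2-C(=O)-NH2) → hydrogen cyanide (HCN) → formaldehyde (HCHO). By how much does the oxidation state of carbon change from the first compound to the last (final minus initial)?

Carbon oxidation states along the series — urea: +4, hydrogen cyanide: +2, formaldehyde: 0.
Net change = 0 − (+4) = -4.

-4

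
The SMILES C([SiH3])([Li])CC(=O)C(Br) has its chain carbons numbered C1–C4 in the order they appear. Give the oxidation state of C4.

-1

Each bond to a more electronegative atom (O, N, halogen) counts +1, each bond to a less electronegative atom (H, metal, B, Si) counts −1, and each C–C bond counts 0.
C4 has one bond to C (0), one bond to H (-1), one bond to H (-1), one bond to Br (+1).
Oxidation state = 0 − 1 − 1 + 1 = -1.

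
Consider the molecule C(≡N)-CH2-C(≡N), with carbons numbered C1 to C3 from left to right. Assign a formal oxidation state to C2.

C2 has one bond to C (0), one bond to C (0), one bond to H (-1), one bond to H (-1).
Oxidation state = 0 + 0 − 1 − 1 = -2.

-2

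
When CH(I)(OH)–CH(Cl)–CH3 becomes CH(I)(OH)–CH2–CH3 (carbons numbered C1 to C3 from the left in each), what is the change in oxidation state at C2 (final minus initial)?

-2

Before: C2 has 2 bonds to C, 1 bond to H, 1 bond to Cl → oxidation state 0.
After: C2 has 2 bonds to C, 2 bonds to H → oxidation state -2.
Δ = -2 − (0) = -2, so this is a reduction at C2.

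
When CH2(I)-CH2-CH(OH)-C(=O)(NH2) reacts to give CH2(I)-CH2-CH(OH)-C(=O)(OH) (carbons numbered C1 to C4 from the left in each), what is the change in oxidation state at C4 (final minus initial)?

Before: C4 has 1 bond to C, 2 bonds to O, 1 bond to N → oxidation state +3.
After: C4 has 1 bond to C, 3 bonds to O → oxidation state +3.
Δ = +3 − (+3) = 0, so no net redox change at C4.

0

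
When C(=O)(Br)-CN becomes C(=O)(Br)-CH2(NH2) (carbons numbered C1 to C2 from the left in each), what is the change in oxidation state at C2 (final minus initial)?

Before: C2 has 1 bond to C, 3 bonds to N → oxidation state +3.
After: C2 has 1 bond to C, 2 bonds to H, 1 bond to N → oxidation state -1.
Δ = -1 − (+3) = -4, so this is a reduction at C2.

-4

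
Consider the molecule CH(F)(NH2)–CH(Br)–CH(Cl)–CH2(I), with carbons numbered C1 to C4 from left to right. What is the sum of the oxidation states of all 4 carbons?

Tallying each carbon's bonds:
C1: 1C, 1H, 1N, 1F → 0 − 1 + 1 + 1 = +1
C2: 2C, 1H, 1Br → 0 − 1 + 1 = 0
C3: 2C, 1H, 1Cl → 0 − 1 + 1 = 0
C4: 1C, 2H, 1I → 0 − 2 + 1 = -1
Sum = +1 + 0 + 0 − 1 = 0.

0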